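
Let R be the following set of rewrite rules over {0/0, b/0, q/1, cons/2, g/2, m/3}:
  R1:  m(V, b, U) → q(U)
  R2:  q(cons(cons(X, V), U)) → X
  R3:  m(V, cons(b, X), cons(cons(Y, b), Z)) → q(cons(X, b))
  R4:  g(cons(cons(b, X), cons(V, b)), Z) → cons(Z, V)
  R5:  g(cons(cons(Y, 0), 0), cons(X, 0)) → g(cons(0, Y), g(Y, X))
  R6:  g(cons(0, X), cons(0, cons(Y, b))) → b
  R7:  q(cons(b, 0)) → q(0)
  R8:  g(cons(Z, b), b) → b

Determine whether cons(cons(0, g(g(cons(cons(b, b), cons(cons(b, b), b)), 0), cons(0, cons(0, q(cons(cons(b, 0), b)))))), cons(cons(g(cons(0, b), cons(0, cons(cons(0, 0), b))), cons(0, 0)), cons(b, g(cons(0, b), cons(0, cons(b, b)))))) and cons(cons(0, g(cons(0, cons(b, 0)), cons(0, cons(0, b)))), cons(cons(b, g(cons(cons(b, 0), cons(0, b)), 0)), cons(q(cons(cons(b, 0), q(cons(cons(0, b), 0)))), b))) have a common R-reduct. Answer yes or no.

Reduce t₁ = cons(cons(0, g(g(cons(cons(b, b), cons(cons(b, b), b)), 0), cons(0, cons(0, q(cons(cons(b, 0), b)))))), cons(cons(g(cons(0, b), cons(0, cons(cons(0, 0), b))), cons(0, 0)), cons(b, g(cons(0, b), cons(0, cons(b, b)))))):
1. cons(cons(0, g(g(cons(cons(b, b), cons(cons(b, b), b)), 0), cons(0, cons(0, q(cons(cons(b, 0), b)))))), cons(cons(g(cons(0, b), cons(0, cons(cons(0, 0), b))), cons(0, 0)), cons(b, g(cons(0, b), cons(0, cons(b, b))))))  →  cons(cons(0, g(cons(0, cons(b, b)), cons(0, cons(0, q(cons(cons(b, 0), b)))))), cons(cons(g(cons(0, b), cons(0, cons(cons(0, 0), b))), cons(0, 0)), cons(b, g(cons(0, b), cons(0, cons(b, b))))))   [R4 at 1.2.1]
2. cons(cons(0, g(cons(0, cons(b, b)), cons(0, cons(0, q(cons(cons(b, 0), b)))))), cons(cons(g(cons(0, b), cons(0, cons(cons(0, 0), b))), cons(0, 0)), cons(b, g(cons(0, b), cons(0, cons(b, b))))))  →  cons(cons(0, g(cons(0, cons(b, b)), cons(0, cons(0, b)))), cons(cons(g(cons(0, b), cons(0, cons(cons(0, 0), b))), cons(0, 0)), cons(b, g(cons(0, b), cons(0, cons(b, b))))))   [R2 at 1.2.2.2.2]
3. cons(cons(0, g(cons(0, cons(b, b)), cons(0, cons(0, b)))), cons(cons(g(cons(0, b), cons(0, cons(cons(0, 0), b))), cons(0, 0)), cons(b, g(cons(0, b), cons(0, cons(b, b))))))  →  cons(cons(0, b), cons(cons(g(cons(0, b), cons(0, cons(cons(0, 0), b))), cons(0, 0)), cons(b, g(cons(0, b), cons(0, cons(b, b))))))   [R6 at 1.2]
4. cons(cons(0, b), cons(cons(g(cons(0, b), cons(0, cons(cons(0, 0), b))), cons(0, 0)), cons(b, g(cons(0, b), cons(0, cons(b, b))))))  →  cons(cons(0, b), cons(cons(b, cons(0, 0)), cons(b, g(cons(0, b), cons(0, cons(b, b))))))   [R6 at 2.1.1]
5. cons(cons(0, b), cons(cons(b, cons(0, 0)), cons(b, g(cons(0, b), cons(0, cons(b, b))))))  →  cons(cons(0, b), cons(cons(b, cons(0, 0)), cons(b, b)))   [R6 at 2.2.2]

Reduce t₂ = cons(cons(0, g(cons(0, cons(b, 0)), cons(0, cons(0, b)))), cons(cons(b, g(cons(cons(b, 0), cons(0, b)), 0)), cons(q(cons(cons(b, 0), q(cons(cons(0, b), 0)))), b))):
1. cons(cons(0, g(cons(0, cons(b, 0)), cons(0, cons(0, b)))), cons(cons(b, g(cons(cons(b, 0), cons(0, b)), 0)), cons(q(cons(cons(b, 0), q(cons(cons(0, b), 0)))), b)))  →  cons(cons(0, b), cons(cons(b, g(cons(cons(b, 0), cons(0, b)), 0)), cons(q(cons(cons(b, 0), q(cons(cons(0, b), 0)))), b)))   [R6 at 1.2]
2. cons(cons(0, b), cons(cons(b, g(cons(cons(b, 0), cons(0, b)), 0)), cons(q(cons(cons(b, 0), q(cons(cons(0, b), 0)))), b)))  →  cons(cons(0, b), cons(cons(b, cons(0, 0)), cons(q(cons(cons(b, 0), q(cons(cons(0, b), 0)))), b)))   [R4 at 2.1.2]
3. cons(cons(0, b), cons(cons(b, cons(0, 0)), cons(q(cons(cons(b, 0), q(cons(cons(0, b), 0)))), b)))  →  cons(cons(0, b), cons(cons(b, cons(0, 0)), cons(b, b)))   [R2 at 2.2.1]

yes — NF(t₁) = cons(cons(0, b), cons(cons(b, cons(0, 0)), cons(b, b))), NF(t₂) = cons(cons(0, b), cons(cons(b, cons(0, 0)), cons(b, b)))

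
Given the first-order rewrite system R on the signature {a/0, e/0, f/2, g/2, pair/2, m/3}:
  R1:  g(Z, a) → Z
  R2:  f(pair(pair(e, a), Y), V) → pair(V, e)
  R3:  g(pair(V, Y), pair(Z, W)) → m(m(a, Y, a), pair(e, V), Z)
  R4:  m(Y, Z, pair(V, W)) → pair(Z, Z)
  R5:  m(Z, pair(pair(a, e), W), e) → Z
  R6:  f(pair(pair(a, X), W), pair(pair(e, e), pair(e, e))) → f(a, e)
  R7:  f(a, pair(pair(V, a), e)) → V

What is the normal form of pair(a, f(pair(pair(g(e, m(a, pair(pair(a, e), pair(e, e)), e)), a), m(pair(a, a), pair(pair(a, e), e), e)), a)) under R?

pair(a, pair(a, e))

1. pair(a, f(pair(pair(g(e, m(a, pair(pair(a, e), pair(e, e)), e)), a), m(pair(a, a), pair(pair(a, e), e), e)), a))  →  pair(a, f(pair(pair(g(e, a), a), m(pair(a, a), pair(pair(a, e), e), e)), a))   [R5 at 2.1.1.1.2]
2. pair(a, f(pair(pair(g(e, a), a), m(pair(a, a), pair(pair(a, e), e), e)), a))  →  pair(a, f(pair(pair(e, a), m(pair(a, a), pair(pair(a, e), e), e)), a))   [R1 at 2.1.1.1]
3. pair(a, f(pair(pair(e, a), m(pair(a, a), pair(pair(a, e), e), e)), a))  →  pair(a, pair(a, e))   [R2 at 2]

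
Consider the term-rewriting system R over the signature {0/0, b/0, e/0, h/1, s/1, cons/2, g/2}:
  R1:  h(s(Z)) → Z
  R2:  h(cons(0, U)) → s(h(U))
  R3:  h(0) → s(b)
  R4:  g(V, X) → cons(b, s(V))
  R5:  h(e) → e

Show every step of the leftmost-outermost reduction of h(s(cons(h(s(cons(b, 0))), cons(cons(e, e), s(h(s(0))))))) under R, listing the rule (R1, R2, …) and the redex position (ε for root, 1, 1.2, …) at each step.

cons(cons(b, 0), cons(cons(e, e), s(0)))

1. h(s(cons(h(s(cons(b, 0))), cons(cons(e, e), s(h(s(0)))))))  →  cons(h(s(cons(b, 0))), cons(cons(e, e), s(h(s(0)))))   [R1 at ε]
2. cons(h(s(cons(b, 0))), cons(cons(e, e), s(h(s(0)))))  →  cons(cons(b, 0), cons(cons(e, e), s(h(s(0)))))   [R1 at 1]
3. cons(cons(b, 0), cons(cons(e, e), s(h(s(0)))))  →  cons(cons(b, 0), cons(cons(e, e), s(0)))   [R1 at 2.2.1]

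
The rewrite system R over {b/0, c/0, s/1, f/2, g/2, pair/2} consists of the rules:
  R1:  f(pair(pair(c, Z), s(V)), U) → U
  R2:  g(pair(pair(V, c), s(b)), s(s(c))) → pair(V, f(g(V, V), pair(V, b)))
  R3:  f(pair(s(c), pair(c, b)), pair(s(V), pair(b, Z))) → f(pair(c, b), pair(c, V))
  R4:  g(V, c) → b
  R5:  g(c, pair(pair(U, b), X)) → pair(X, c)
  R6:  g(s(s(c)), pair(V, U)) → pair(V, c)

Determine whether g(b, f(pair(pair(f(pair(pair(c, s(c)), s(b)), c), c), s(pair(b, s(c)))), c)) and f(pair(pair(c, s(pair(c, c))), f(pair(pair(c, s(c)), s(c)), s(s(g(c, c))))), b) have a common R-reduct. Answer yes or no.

Reduce t₁ = g(b, f(pair(pair(f(pair(pair(c, s(c)), s(b)), c), c), s(pair(b, s(c)))), c)):
1. g(b, f(pair(pair(f(pair(pair(c, s(c)), s(b)), c), c), s(pair(b, s(c)))), c))  →  g(b, f(pair(pair(c, c), s(pair(b, s(c)))), c))   [R1 at 2.1.1.1]
2. g(b, f(pair(pair(c, c), s(pair(b, s(c)))), c))  →  g(b, c)   [R1 at 2]
3. g(b, c)  →  b   [R4 at ε]

Reduce t₂ = f(pair(pair(c, s(pair(c, c))), f(pair(pair(c, s(c)), s(c)), s(s(g(c, c))))), b):
1. f(pair(pair(c, s(pair(c, c))), f(pair(pair(c, s(c)), s(c)), s(s(g(c, c))))), b)  →  f(pair(pair(c, s(pair(c, c))), s(s(g(c, c)))), b)   [R1 at 1.2]
2. f(pair(pair(c, s(pair(c, c))), s(s(g(c, c)))), b)  →  b   [R1 at ε]

yes — NF(t₁) = b, NF(t₂) = b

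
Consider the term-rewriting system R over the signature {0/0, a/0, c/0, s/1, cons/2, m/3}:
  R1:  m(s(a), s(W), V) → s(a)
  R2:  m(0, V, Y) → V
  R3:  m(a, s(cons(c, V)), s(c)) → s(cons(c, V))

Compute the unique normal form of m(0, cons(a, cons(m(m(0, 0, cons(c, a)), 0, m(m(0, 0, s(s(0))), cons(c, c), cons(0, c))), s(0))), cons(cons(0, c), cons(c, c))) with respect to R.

cons(a, cons(0, s(0)))

1. m(0, cons(a, cons(m(m(0, 0, cons(c, a)), 0, m(m(0, 0, s(s(0))), cons(c, c), cons(0, c))), s(0))), cons(cons(0, c), cons(c, c)))  →  cons(a, cons(m(m(0, 0, cons(c, a)), 0, m(m(0, 0, s(s(0))), cons(c, c), cons(0, c))), s(0)))   [R2 at ε]
2. cons(a, cons(m(m(0, 0, cons(c, a)), 0, m(m(0, 0, s(s(0))), cons(c, c), cons(0, c))), s(0)))  →  cons(a, cons(m(0, 0, m(m(0, 0, s(s(0))), cons(c, c), cons(0, c))), s(0)))   [R2 at 2.1.1]
3. cons(a, cons(m(0, 0, m(m(0, 0, s(s(0))), cons(c, c), cons(0, c))), s(0)))  →  cons(a, cons(0, s(0)))   [R2 at 2.1]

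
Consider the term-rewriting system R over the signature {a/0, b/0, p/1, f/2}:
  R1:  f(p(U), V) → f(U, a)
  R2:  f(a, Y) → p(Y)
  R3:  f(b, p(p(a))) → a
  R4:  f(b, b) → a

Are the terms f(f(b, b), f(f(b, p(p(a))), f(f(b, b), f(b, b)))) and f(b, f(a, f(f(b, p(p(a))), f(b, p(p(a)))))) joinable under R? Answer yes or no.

no — NF(t₁) = p(p(p(a))), NF(t₂) = a

Reduce t₁ = f(f(b, b), f(f(b, p(p(a))), f(f(b, b), f(b, b)))):
1. f(f(b, b), f(f(b, p(p(a))), f(f(b, b), f(b, b))))  →  f(a, f(f(b, p(p(a))), f(f(b, b), f(b, b))))   [R4 at 1]
2. f(a, f(f(b, p(p(a))), f(f(b, b), f(b, b))))  →  p(f(f(b, p(p(a))), f(f(b, b), f(b, b))))   [R2 at ε]
3. p(f(f(b, p(p(a))), f(f(b, b), f(b, b))))  →  p(f(a, f(f(b, b), f(b, b))))   [R3 at 1.1]
4. p(f(a, f(f(b, b), f(b, b))))  →  p(p(f(f(b, b), f(b, b))))   [R2 at 1]
5. p(p(f(f(b, b), f(b, b))))  →  p(p(f(a, f(b, b))))   [R4 at 1.1.1]
6. p(p(f(a, f(b, b))))  →  p(p(p(f(b, b))))   [R2 at 1.1]
7. p(p(p(f(b, b))))  →  p(p(p(a)))   [R4 at 1.1.1]

Reduce t₂ = f(b, f(a, f(f(b, p(p(a))), f(b, p(p(a)))))):
1. f(b, f(a, f(f(b, p(p(a))), f(b, p(p(a))))))  →  f(b, p(f(f(b, p(p(a))), f(b, p(p(a))))))   [R2 at 2]
2. f(b, p(f(f(b, p(p(a))), f(b, p(p(a))))))  →  f(b, p(f(a, f(b, p(p(a))))))   [R3 at 2.1.1]
3. f(b, p(f(a, f(b, p(p(a))))))  →  f(b, p(p(f(b, p(p(a))))))   [R2 at 2.1]
4. f(b, p(p(f(b, p(p(a))))))  →  f(b, p(p(a)))   [R3 at 2.1.1]
5. f(b, p(p(a)))  →  a   [R3 at ε]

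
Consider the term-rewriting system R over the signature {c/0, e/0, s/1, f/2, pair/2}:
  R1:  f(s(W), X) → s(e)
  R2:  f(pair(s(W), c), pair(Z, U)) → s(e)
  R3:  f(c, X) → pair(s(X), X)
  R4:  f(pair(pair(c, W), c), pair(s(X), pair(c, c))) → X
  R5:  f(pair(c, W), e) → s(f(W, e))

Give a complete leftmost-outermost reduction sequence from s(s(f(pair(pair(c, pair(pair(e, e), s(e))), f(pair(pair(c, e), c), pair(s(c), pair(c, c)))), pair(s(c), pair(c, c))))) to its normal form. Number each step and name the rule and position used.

1. s(s(f(pair(pair(c, pair(pair(e, e), s(e))), f(pair(pair(c, e), c), pair(s(c), pair(c, c)))), pair(s(c), pair(c, c)))))  →  s(s(f(pair(pair(c, pair(pair(e, e), s(e))), c), pair(s(c), pair(c, c)))))   [R4 at 1.1.1.2]
2. s(s(f(pair(pair(c, pair(pair(e, e), s(e))), c), pair(s(c), pair(c, c)))))  →  s(s(c))   [R4 at 1.1]

s(s(c))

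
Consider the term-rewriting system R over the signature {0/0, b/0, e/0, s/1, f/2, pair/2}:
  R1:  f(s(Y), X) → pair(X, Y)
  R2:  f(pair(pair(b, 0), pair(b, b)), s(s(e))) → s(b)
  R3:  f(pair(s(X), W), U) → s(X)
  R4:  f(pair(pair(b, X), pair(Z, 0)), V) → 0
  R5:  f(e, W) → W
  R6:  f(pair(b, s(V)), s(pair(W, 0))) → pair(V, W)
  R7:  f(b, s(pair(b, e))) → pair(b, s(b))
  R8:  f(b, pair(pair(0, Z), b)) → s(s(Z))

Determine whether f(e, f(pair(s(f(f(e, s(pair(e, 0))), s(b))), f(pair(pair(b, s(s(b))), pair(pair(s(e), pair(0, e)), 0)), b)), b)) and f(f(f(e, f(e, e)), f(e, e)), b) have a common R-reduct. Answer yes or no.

Reduce t₁ = f(e, f(pair(s(f(f(e, s(pair(e, 0))), s(b))), f(pair(pair(b, s(s(b))), pair(pair(s(e), pair(0, e)), 0)), b)), b)):
1. f(e, f(pair(s(f(f(e, s(pair(e, 0))), s(b))), f(pair(pair(b, s(s(b))), pair(pair(s(e), pair(0, e)), 0)), b)), b))  →  f(pair(s(f(f(e, s(pair(e, 0))), s(b))), f(pair(pair(b, s(s(b))), pair(pair(s(e), pair(0, e)), 0)), b)), b)   [R5 at ε]
2. f(pair(s(f(f(e, s(pair(e, 0))), s(b))), f(pair(pair(b, s(s(b))), pair(pair(s(e), pair(0, e)), 0)), b)), b)  →  s(f(f(e, s(pair(e, 0))), s(b)))   [R3 at ε]
3. s(f(f(e, s(pair(e, 0))), s(b)))  →  s(f(s(pair(e, 0)), s(b)))   [R5 at 1.1]
4. s(f(s(pair(e, 0)), s(b)))  →  s(pair(s(b), pair(e, 0)))   [R1 at 1]

Reduce t₂ = f(f(f(e, f(e, e)), f(e, e)), b):
1. f(f(f(e, f(e, e)), f(e, e)), b)  →  f(f(f(e, e), f(e, e)), b)   [R5 at 1.1]
2. f(f(f(e, e), f(e, e)), b)  →  f(f(e, f(e, e)), b)   [R5 at 1.1]
3. f(f(e, f(e, e)), b)  →  f(f(e, e), b)   [R5 at 1]
4. f(f(e, e), b)  →  f(e, b)   [R5 at 1]
5. f(e, b)  →  b   [R5 at ε]

no — NF(t₁) = s(pair(s(b), pair(e, 0))), NF(t₂) = b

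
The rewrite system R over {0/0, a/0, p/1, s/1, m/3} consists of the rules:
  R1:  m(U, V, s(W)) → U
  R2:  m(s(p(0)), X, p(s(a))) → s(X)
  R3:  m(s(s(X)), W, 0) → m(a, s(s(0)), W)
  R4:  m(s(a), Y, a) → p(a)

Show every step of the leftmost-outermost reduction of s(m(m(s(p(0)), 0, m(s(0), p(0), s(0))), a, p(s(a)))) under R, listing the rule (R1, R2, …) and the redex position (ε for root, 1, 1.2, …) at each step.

1. s(m(m(s(p(0)), 0, m(s(0), p(0), s(0))), a, p(s(a))))  →  s(m(m(s(p(0)), 0, s(0)), a, p(s(a))))   [R1 at 1.1.3]
2. s(m(m(s(p(0)), 0, s(0)), a, p(s(a))))  →  s(m(s(p(0)), a, p(s(a))))   [R1 at 1.1]
3. s(m(s(p(0)), a, p(s(a))))  →  s(s(a))   [R2 at 1]

s(s(a))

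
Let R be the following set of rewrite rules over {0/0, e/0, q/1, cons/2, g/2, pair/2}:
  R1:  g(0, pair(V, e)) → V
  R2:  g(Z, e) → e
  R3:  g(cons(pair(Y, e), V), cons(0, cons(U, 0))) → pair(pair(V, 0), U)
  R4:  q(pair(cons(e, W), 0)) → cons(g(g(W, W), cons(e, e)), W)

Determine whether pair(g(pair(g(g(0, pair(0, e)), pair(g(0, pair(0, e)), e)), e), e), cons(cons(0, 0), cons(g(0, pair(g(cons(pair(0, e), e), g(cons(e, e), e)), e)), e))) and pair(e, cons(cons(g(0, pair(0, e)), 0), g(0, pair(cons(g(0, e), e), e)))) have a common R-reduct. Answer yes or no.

Reduce t₁ = pair(g(pair(g(g(0, pair(0, e)), pair(g(0, pair(0, e)), e)), e), e), cons(cons(0, 0), cons(g(0, pair(g(cons(pair(0, e), e), g(cons(e, e), e)), e)), e))):
1. pair(g(pair(g(g(0, pair(0, e)), pair(g(0, pair(0, e)), e)), e), e), cons(cons(0, 0), cons(g(0, pair(g(cons(pair(0, e), e), g(cons(e, e), e)), e)), e)))  →  pair(e, cons(cons(0, 0), cons(g(0, pair(g(cons(pair(0, e), e), g(cons(e, e), e)), e)), e)))   [R2 at 1]
2. pair(e, cons(cons(0, 0), cons(g(0, pair(g(cons(pair(0, e), e), g(cons(e, e), e)), e)), e)))  →  pair(e, cons(cons(0, 0), cons(g(cons(pair(0, e), e), g(cons(e, e), e)), e)))   [R1 at 2.2.1]
3. pair(e, cons(cons(0, 0), cons(g(cons(pair(0, e), e), g(cons(e, e), e)), e)))  →  pair(e, cons(cons(0, 0), cons(g(cons(pair(0, e), e), e), e)))   [R2 at 2.2.1.2]
4. pair(e, cons(cons(0, 0), cons(g(cons(pair(0, e), e), e), e)))  →  pair(e, cons(cons(0, 0), cons(e, e)))   [R2 at 2.2.1]

Reduce t₂ = pair(e, cons(cons(g(0, pair(0, e)), 0), g(0, pair(cons(g(0, e), e), e)))):
1. pair(e, cons(cons(g(0, pair(0, e)), 0), g(0, pair(cons(g(0, e), e), e))))  →  pair(e, cons(cons(0, 0), g(0, pair(cons(g(0, e), e), e))))   [R1 at 2.1.1]
2. pair(e, cons(cons(0, 0), g(0, pair(cons(g(0, e), e), e))))  →  pair(e, cons(cons(0, 0), cons(g(0, e), e)))   [R1 at 2.2]
3. pair(e, cons(cons(0, 0), cons(g(0, e), e)))  →  pair(e, cons(cons(0, 0), cons(e, e)))   [R2 at 2.2.1]

yes — NF(t₁) = pair(e, cons(cons(0, 0), cons(e, e))), NF(t₂) = pair(e, cons(cons(0, 0), cons(e, e)))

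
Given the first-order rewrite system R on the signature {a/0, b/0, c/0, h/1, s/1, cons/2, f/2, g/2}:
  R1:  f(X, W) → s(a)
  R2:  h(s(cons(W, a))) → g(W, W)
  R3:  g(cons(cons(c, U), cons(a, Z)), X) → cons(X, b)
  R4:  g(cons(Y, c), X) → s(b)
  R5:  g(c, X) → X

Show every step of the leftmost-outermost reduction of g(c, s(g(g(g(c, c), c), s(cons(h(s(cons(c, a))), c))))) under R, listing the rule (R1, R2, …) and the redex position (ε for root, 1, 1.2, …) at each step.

1. g(c, s(g(g(g(c, c), c), s(cons(h(s(cons(c, a))), c)))))  →  s(g(g(g(c, c), c), s(cons(h(s(cons(c, a))), c))))   [R5 at ε]
2. s(g(g(g(c, c), c), s(cons(h(s(cons(c, a))), c))))  →  s(g(g(c, c), s(cons(h(s(cons(c, a))), c))))   [R5 at 1.1.1]
3. s(g(g(c, c), s(cons(h(s(cons(c, a))), c))))  →  s(g(c, s(cons(h(s(cons(c, a))), c))))   [R5 at 1.1]
4. s(g(c, s(cons(h(s(cons(c, a))), c))))  →  s(s(cons(h(s(cons(c, a))), c)))   [R5 at 1]
5. s(s(cons(h(s(cons(c, a))), c)))  →  s(s(cons(g(c, c), c)))   [R2 at 1.1.1]
6. s(s(cons(g(c, c), c)))  →  s(s(cons(c, c)))   [R5 at 1.1.1]

s(s(cons(c, c)))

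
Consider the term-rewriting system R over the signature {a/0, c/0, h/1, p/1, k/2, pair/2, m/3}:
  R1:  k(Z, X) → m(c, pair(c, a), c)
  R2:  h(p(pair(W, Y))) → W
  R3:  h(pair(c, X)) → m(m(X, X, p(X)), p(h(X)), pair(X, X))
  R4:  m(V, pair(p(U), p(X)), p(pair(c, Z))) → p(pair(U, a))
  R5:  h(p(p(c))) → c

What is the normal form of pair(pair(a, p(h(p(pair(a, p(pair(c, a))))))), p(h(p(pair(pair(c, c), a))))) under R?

1. pair(pair(a, p(h(p(pair(a, p(pair(c, a))))))), p(h(p(pair(pair(c, c), a)))))  →  pair(pair(a, p(a)), p(h(p(pair(pair(c, c), a)))))   [R2 at 1.2.1]
2. pair(pair(a, p(a)), p(h(p(pair(pair(c, c), a)))))  →  pair(pair(a, p(a)), p(pair(c, c)))   [R2 at 2.1]

pair(pair(a, p(a)), p(pair(c, c)))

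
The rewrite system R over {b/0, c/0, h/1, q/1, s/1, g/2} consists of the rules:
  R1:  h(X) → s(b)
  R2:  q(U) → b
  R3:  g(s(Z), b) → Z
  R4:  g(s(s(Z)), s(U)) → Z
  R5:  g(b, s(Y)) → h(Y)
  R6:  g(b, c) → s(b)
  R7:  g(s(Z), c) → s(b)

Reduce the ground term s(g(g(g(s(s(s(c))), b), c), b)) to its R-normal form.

s(b)

1. s(g(g(g(s(s(s(c))), b), c), b))  →  s(g(g(s(s(c)), c), b))   [R3 at 1.1.1]
2. s(g(g(s(s(c)), c), b))  →  s(g(s(b), b))   [R7 at 1.1]
3. s(g(s(b), b))  →  s(b)   [R3 at 1]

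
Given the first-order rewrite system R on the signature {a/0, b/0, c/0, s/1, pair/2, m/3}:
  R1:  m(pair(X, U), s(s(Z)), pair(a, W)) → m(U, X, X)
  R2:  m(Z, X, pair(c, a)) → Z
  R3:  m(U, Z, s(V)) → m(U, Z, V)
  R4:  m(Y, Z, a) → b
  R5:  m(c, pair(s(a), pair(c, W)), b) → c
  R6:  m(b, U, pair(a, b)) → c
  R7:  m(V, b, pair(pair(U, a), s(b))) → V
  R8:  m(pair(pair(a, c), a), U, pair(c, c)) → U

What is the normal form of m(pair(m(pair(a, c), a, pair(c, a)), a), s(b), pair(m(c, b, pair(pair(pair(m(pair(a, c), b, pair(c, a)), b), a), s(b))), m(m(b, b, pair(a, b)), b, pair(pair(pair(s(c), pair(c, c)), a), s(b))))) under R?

s(b)

1. m(pair(m(pair(a, c), a, pair(c, a)), a), s(b), pair(m(c, b, pair(pair(pair(m(pair(a, c), b, pair(c, a)), b), a), s(b))), m(m(b, b, pair(a, b)), b, pair(pair(pair(s(c), pair(c, c)), a), s(b)))))  →  m(pair(pair(a, c), a), s(b), pair(m(c, b, pair(pair(pair(m(pair(a, c), b, pair(c, a)), b), a), s(b))), m(m(b, b, pair(a, b)), b, pair(pair(pair(s(c), pair(c, c)), a), s(b)))))   [R2 at 1.1]
2. m(pair(pair(a, c), a), s(b), pair(m(c, b, pair(pair(pair(m(pair(a, c), b, pair(c, a)), b), a), s(b))), m(m(b, b, pair(a, b)), b, pair(pair(pair(s(c), pair(c, c)), a), s(b)))))  →  m(pair(pair(a, c), a), s(b), pair(c, m(m(b, b, pair(a, b)), b, pair(pair(pair(s(c), pair(c, c)), a), s(b)))))   [R7 at 3.1]
3. m(pair(pair(a, c), a), s(b), pair(c, m(m(b, b, pair(a, b)), b, pair(pair(pair(s(c), pair(c, c)), a), s(b)))))  →  m(pair(pair(a, c), a), s(b), pair(c, m(b, b, pair(a, b))))   [R7 at 3.2]
4. m(pair(pair(a, c), a), s(b), pair(c, m(b, b, pair(a, b))))  →  m(pair(pair(a, c), a), s(b), pair(c, c))   [R6 at 3.2]
5. m(pair(pair(a, c), a), s(b), pair(c, c))  →  s(b)   [R8 at ε]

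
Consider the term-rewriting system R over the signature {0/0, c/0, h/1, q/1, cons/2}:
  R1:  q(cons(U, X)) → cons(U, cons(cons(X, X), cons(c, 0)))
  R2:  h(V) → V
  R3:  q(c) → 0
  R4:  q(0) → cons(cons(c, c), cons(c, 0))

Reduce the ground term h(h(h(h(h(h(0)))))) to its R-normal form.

0

1. h(h(h(h(h(h(0))))))  →  h(h(h(h(h(0)))))   [R2 at ε]
2. h(h(h(h(h(0)))))  →  h(h(h(h(0))))   [R2 at ε]
3. h(h(h(h(0))))  →  h(h(h(0)))   [R2 at ε]
4. h(h(h(0)))  →  h(h(0))   [R2 at ε]
5. h(h(0))  →  h(0)   [R2 at ε]
6. h(0)  →  0   [R2 at ε]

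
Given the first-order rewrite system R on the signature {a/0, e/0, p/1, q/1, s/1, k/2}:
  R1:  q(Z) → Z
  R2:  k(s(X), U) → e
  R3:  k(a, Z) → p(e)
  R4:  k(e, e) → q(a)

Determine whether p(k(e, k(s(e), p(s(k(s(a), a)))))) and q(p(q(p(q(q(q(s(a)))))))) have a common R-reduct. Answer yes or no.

no — NF(t₁) = p(a), NF(t₂) = p(p(s(a)))

Reduce t₁ = p(k(e, k(s(e), p(s(k(s(a), a)))))):
1. p(k(e, k(s(e), p(s(k(s(a), a))))))  →  p(k(e, e))   [R2 at 1.2]
2. p(k(e, e))  →  p(q(a))   [R4 at 1]
3. p(q(a))  →  p(a)   [R1 at 1]

Reduce t₂ = q(p(q(p(q(q(q(s(a)))))))):
1. q(p(q(p(q(q(q(s(a))))))))  →  p(q(p(q(q(q(s(a)))))))   [R1 at ε]
2. p(q(p(q(q(q(s(a)))))))  →  p(p(q(q(q(s(a))))))   [R1 at 1]
3. p(p(q(q(q(s(a))))))  →  p(p(q(q(s(a)))))   [R1 at 1.1]
4. p(p(q(q(s(a)))))  →  p(p(q(s(a))))   [R1 at 1.1]
5. p(p(q(s(a))))  →  p(p(s(a)))   [R1 at 1.1]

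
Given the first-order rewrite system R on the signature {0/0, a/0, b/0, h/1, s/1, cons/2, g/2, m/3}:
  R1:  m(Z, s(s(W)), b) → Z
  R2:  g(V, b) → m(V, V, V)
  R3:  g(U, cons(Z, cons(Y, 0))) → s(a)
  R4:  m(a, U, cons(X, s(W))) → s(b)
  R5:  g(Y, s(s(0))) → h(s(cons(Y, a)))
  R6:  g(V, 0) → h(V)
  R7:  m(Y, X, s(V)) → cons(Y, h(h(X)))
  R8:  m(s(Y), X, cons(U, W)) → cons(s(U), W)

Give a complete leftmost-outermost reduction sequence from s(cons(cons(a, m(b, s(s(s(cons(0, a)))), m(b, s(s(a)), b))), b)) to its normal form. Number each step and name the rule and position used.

1. s(cons(cons(a, m(b, s(s(s(cons(0, a)))), m(b, s(s(a)), b))), b))  →  s(cons(cons(a, m(b, s(s(s(cons(0, a)))), b)), b))   [R1 at 1.1.2.3]
2. s(cons(cons(a, m(b, s(s(s(cons(0, a)))), b)), b))  →  s(cons(cons(a, b), b))   [R1 at 1.1.2]

s(cons(cons(a, b), b))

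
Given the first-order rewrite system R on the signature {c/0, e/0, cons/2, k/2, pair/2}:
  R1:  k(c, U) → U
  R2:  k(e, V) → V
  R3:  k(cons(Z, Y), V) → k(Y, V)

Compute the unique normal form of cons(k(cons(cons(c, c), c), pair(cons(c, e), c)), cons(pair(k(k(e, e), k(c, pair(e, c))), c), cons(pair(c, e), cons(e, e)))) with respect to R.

1. cons(k(cons(cons(c, c), c), pair(cons(c, e), c)), cons(pair(k(k(e, e), k(c, pair(e, c))), c), cons(pair(c, e), cons(e, e))))  →  cons(k(c, pair(cons(c, e), c)), cons(pair(k(k(e, e), k(c, pair(e, c))), c), cons(pair(c, e), cons(e, e))))   [R3 at 1]
2. cons(k(c, pair(cons(c, e), c)), cons(pair(k(k(e, e), k(c, pair(e, c))), c), cons(pair(c, e), cons(e, e))))  →  cons(pair(cons(c, e), c), cons(pair(k(k(e, e), k(c, pair(e, c))), c), cons(pair(c, e), cons(e, e))))   [R1 at 1]
3. cons(pair(cons(c, e), c), cons(pair(k(k(e, e), k(c, pair(e, c))), c), cons(pair(c, e), cons(e, e))))  →  cons(pair(cons(c, e), c), cons(pair(k(e, k(c, pair(e, c))), c), cons(pair(c, e), cons(e, e))))   [R2 at 2.1.1.1]
4. cons(pair(cons(c, e), c), cons(pair(k(e, k(c, pair(e, c))), c), cons(pair(c, e), cons(e, e))))  →  cons(pair(cons(c, e), c), cons(pair(k(c, pair(e, c)), c), cons(pair(c, e), cons(e, e))))   [R2 at 2.1.1]
5. cons(pair(cons(c, e), c), cons(pair(k(c, pair(e, c)), c), cons(pair(c, e), cons(e, e))))  →  cons(pair(cons(c, e), c), cons(pair(pair(e, c), c), cons(pair(c, e), cons(e, e))))   [R1 at 2.1.1]

cons(pair(cons(c, e), c), cons(pair(pair(e, c), c), cons(pair(c, e), cons(e, e))))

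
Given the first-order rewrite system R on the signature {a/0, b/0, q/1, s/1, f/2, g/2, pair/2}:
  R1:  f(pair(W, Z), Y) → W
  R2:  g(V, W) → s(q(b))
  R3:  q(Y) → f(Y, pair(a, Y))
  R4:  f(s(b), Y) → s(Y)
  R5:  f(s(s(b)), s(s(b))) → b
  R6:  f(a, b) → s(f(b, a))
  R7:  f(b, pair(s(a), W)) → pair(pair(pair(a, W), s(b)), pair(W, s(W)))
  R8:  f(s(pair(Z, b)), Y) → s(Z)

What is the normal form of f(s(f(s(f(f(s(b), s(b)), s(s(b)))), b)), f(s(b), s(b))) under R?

b

1. f(s(f(s(f(f(s(b), s(b)), s(s(b)))), b)), f(s(b), s(b)))  →  f(s(f(s(f(s(s(b)), s(s(b)))), b)), f(s(b), s(b)))   [R4 at 1.1.1.1.1]
2. f(s(f(s(f(s(s(b)), s(s(b)))), b)), f(s(b), s(b)))  →  f(s(f(s(b), b)), f(s(b), s(b)))   [R5 at 1.1.1.1]
3. f(s(f(s(b), b)), f(s(b), s(b)))  →  f(s(s(b)), f(s(b), s(b)))   [R4 at 1.1]
4. f(s(s(b)), f(s(b), s(b)))  →  f(s(s(b)), s(s(b)))   [R4 at 2]
5. f(s(s(b)), s(s(b)))  →  b   [R5 at ε]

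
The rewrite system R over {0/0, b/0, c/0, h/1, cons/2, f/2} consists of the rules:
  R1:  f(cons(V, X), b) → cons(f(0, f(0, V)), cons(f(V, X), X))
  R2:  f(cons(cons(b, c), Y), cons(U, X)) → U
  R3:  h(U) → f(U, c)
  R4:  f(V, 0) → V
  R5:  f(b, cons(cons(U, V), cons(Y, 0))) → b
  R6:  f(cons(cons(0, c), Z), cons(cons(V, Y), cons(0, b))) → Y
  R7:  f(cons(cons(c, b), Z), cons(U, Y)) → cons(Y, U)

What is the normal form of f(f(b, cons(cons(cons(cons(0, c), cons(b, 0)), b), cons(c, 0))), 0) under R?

1. f(f(b, cons(cons(cons(cons(0, c), cons(b, 0)), b), cons(c, 0))), 0)  →  f(b, cons(cons(cons(cons(0, c), cons(b, 0)), b), cons(c, 0)))   [R4 at ε]
2. f(b, cons(cons(cons(cons(0, c), cons(b, 0)), b), cons(c, 0)))  →  b   [R5 at ε]

b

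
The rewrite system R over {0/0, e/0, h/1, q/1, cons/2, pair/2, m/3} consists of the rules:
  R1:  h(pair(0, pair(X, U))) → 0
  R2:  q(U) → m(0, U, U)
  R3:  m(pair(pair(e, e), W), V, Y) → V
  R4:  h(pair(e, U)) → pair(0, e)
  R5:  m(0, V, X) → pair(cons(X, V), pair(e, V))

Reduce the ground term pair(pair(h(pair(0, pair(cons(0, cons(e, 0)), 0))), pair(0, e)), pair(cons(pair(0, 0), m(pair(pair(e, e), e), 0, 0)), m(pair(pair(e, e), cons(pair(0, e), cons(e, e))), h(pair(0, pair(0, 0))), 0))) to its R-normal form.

pair(pair(0, pair(0, e)), pair(cons(pair(0, 0), 0), 0))

1. pair(pair(h(pair(0, pair(cons(0, cons(e, 0)), 0))), pair(0, e)), pair(cons(pair(0, 0), m(pair(pair(e, e), e), 0, 0)), m(pair(pair(e, e), cons(pair(0, e), cons(e, e))), h(pair(0, pair(0, 0))), 0)))  →  pair(pair(0, pair(0, e)), pair(cons(pair(0, 0), m(pair(pair(e, e), e), 0, 0)), m(pair(pair(e, e), cons(pair(0, e), cons(e, e))), h(pair(0, pair(0, 0))), 0)))   [R1 at 1.1]
2. pair(pair(0, pair(0, e)), pair(cons(pair(0, 0), m(pair(pair(e, e), e), 0, 0)), m(pair(pair(e, e), cons(pair(0, e), cons(e, e))), h(pair(0, pair(0, 0))), 0)))  →  pair(pair(0, pair(0, e)), pair(cons(pair(0, 0), 0), m(pair(pair(e, e), cons(pair(0, e), cons(e, e))), h(pair(0, pair(0, 0))), 0)))   [R3 at 2.1.2]
3. pair(pair(0, pair(0, e)), pair(cons(pair(0, 0), 0), m(pair(pair(e, e), cons(pair(0, e), cons(e, e))), h(pair(0, pair(0, 0))), 0)))  →  pair(pair(0, pair(0, e)), pair(cons(pair(0, 0), 0), h(pair(0, pair(0, 0)))))   [R3 at 2.2]
4. pair(pair(0, pair(0, e)), pair(cons(pair(0, 0), 0), h(pair(0, pair(0, 0)))))  →  pair(pair(0, pair(0, e)), pair(cons(pair(0, 0), 0), 0))   [R1 at 2.2]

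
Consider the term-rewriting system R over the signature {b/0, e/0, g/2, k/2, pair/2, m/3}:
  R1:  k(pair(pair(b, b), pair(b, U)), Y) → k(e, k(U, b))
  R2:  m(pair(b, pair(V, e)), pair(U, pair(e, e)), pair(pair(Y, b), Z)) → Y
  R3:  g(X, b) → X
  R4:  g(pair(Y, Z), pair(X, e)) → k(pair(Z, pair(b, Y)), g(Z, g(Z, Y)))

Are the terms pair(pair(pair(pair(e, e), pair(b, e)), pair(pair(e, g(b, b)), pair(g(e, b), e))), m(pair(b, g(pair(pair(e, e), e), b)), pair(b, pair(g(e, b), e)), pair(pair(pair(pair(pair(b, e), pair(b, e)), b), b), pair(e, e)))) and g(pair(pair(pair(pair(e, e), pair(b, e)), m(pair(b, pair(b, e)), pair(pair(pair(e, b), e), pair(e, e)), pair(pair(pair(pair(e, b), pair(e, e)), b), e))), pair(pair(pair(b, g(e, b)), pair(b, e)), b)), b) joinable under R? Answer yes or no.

yes — NF(t₁) = pair(pair(pair(pair(e, e), pair(b, e)), pair(pair(e, b), pair(e, e))), pair(pair(pair(b, e), pair(b, e)), b)), NF(t₂) = pair(pair(pair(pair(e, e), pair(b, e)), pair(pair(e, b), pair(e, e))), pair(pair(pair(b, e), pair(b, e)), b))

Reduce t₁ = pair(pair(pair(pair(e, e), pair(b, e)), pair(pair(e, g(b, b)), pair(g(e, b), e))), m(pair(b, g(pair(pair(e, e), e), b)), pair(b, pair(g(e, b), e)), pair(pair(pair(pair(pair(b, e), pair(b, e)), b), b), pair(e, e)))):
1. pair(pair(pair(pair(e, e), pair(b, e)), pair(pair(e, g(b, b)), pair(g(e, b), e))), m(pair(b, g(pair(pair(e, e), e), b)), pair(b, pair(g(e, b), e)), pair(pair(pair(pair(pair(b, e), pair(b, e)), b), b), pair(e, e))))  →  pair(pair(pair(pair(e, e), pair(b, e)), pair(pair(e, b), pair(g(e, b), e))), m(pair(b, g(pair(pair(e, e), e), b)), pair(b, pair(g(e, b), e)), pair(pair(pair(pair(pair(b, e), pair(b, e)), b), b), pair(e, e))))   [R3 at 1.2.1.2]
2. pair(pair(pair(pair(e, e), pair(b, e)), pair(pair(e, b), pair(g(e, b), e))), m(pair(b, g(pair(pair(e, e), e), b)), pair(b, pair(g(e, b), e)), pair(pair(pair(pair(pair(b, e), pair(b, e)), b), b), pair(e, e))))  →  pair(pair(pair(pair(e, e), pair(b, e)), pair(pair(e, b), pair(e, e))), m(pair(b, g(pair(pair(e, e), e), b)), pair(b, pair(g(e, b), e)), pair(pair(pair(pair(pair(b, e), pair(b, e)), b), b), pair(e, e))))   [R3 at 1.2.2.1]
3. pair(pair(pair(pair(e, e), pair(b, e)), pair(pair(e, b), pair(e, e))), m(pair(b, g(pair(pair(e, e), e), b)), pair(b, pair(g(e, b), e)), pair(pair(pair(pair(pair(b, e), pair(b, e)), b), b), pair(e, e))))  →  pair(pair(pair(pair(e, e), pair(b, e)), pair(pair(e, b), pair(e, e))), m(pair(b, pair(pair(e, e), e)), pair(b, pair(g(e, b), e)), pair(pair(pair(pair(pair(b, e), pair(b, e)), b), b), pair(e, e))))   [R3 at 2.1.2]
4. pair(pair(pair(pair(e, e), pair(b, e)), pair(pair(e, b), pair(e, e))), m(pair(b, pair(pair(e, e), e)), pair(b, pair(g(e, b), e)), pair(pair(pair(pair(pair(b, e), pair(b, e)), b), b), pair(e, e))))  →  pair(pair(pair(pair(e, e), pair(b, e)), pair(pair(e, b), pair(e, e))), m(pair(b, pair(pair(e, e), e)), pair(b, pair(e, e)), pair(pair(pair(pair(pair(b, e), pair(b, e)), b), b), pair(e, e))))   [R3 at 2.2.2.1]
5. pair(pair(pair(pair(e, e), pair(b, e)), pair(pair(e, b), pair(e, e))), m(pair(b, pair(pair(e, e), e)), pair(b, pair(e, e)), pair(pair(pair(pair(pair(b, e), pair(b, e)), b), b), pair(e, e))))  →  pair(pair(pair(pair(e, e), pair(b, e)), pair(pair(e, b), pair(e, e))), pair(pair(pair(b, e), pair(b, e)), b))   [R2 at 2]

Reduce t₂ = g(pair(pair(pair(pair(e, e), pair(b, e)), m(pair(b, pair(b, e)), pair(pair(pair(e, b), e), pair(e, e)), pair(pair(pair(pair(e, b), pair(e, e)), b), e))), pair(pair(pair(b, g(e, b)), pair(b, e)), b)), b):
1. g(pair(pair(pair(pair(e, e), pair(b, e)), m(pair(b, pair(b, e)), pair(pair(pair(e, b), e), pair(e, e)), pair(pair(pair(pair(e, b), pair(e, e)), b), e))), pair(pair(pair(b, g(e, b)), pair(b, e)), b)), b)  →  pair(pair(pair(pair(e, e), pair(b, e)), m(pair(b, pair(b, e)), pair(pair(pair(e, b), e), pair(e, e)), pair(pair(pair(pair(e, b), pair(e, e)), b), e))), pair(pair(pair(b, g(e, b)), pair(b, e)), b))   [R3 at ε]
2. pair(pair(pair(pair(e, e), pair(b, e)), m(pair(b, pair(b, e)), pair(pair(pair(e, b), e), pair(e, e)), pair(pair(pair(pair(e, b), pair(e, e)), b), e))), pair(pair(pair(b, g(e, b)), pair(b, e)), b))  →  pair(pair(pair(pair(e, e), pair(b, e)), pair(pair(e, b), pair(e, e))), pair(pair(pair(b, g(e, b)), pair(b, e)), b))   [R2 at 1.2]
3. pair(pair(pair(pair(e, e), pair(b, e)), pair(pair(e, b), pair(e, e))), pair(pair(pair(b, g(e, b)), pair(b, e)), b))  →  pair(pair(pair(pair(e, e), pair(b, e)), pair(pair(e, b), pair(e, e))), pair(pair(pair(b, e), pair(b, e)), b))   [R3 at 2.1.1.2]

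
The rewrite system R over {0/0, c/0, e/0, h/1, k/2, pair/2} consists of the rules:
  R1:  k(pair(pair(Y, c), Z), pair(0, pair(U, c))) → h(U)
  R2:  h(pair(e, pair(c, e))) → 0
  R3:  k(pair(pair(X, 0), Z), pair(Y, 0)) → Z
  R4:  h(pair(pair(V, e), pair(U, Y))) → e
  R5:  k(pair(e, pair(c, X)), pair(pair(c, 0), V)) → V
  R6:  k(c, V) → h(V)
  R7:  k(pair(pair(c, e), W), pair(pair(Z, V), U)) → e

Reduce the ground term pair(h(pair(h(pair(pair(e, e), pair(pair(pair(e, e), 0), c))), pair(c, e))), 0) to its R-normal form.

pair(0, 0)

1. pair(h(pair(h(pair(pair(e, e), pair(pair(pair(e, e), 0), c))), pair(c, e))), 0)  →  pair(h(pair(e, pair(c, e))), 0)   [R4 at 1.1.1]
2. pair(h(pair(e, pair(c, e))), 0)  →  pair(0, 0)   [R2 at 1]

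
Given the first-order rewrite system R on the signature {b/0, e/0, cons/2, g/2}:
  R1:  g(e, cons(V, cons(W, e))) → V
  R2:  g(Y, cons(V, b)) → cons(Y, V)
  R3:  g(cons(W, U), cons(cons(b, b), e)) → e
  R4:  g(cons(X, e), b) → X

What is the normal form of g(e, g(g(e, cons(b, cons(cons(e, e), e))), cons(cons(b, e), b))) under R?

1. g(e, g(g(e, cons(b, cons(cons(e, e), e))), cons(cons(b, e), b)))  →  g(e, cons(g(e, cons(b, cons(cons(e, e), e))), cons(b, e)))   [R2 at 2]
2. g(e, cons(g(e, cons(b, cons(cons(e, e), e))), cons(b, e)))  →  g(e, cons(b, cons(cons(e, e), e)))   [R1 at ε]
3. g(e, cons(b, cons(cons(e, e), e)))  →  b   [R1 at ε]

b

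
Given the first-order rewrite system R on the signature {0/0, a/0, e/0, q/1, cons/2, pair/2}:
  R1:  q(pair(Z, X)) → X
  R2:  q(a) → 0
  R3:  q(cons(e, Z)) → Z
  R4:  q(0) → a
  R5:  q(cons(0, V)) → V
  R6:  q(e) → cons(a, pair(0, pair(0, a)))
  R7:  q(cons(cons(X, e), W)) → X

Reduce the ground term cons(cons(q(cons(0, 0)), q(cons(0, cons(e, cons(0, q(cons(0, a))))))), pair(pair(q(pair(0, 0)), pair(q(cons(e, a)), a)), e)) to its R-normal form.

cons(cons(0, cons(e, cons(0, a))), pair(pair(0, pair(a, a)), e))

1. cons(cons(q(cons(0, 0)), q(cons(0, cons(e, cons(0, q(cons(0, a))))))), pair(pair(q(pair(0, 0)), pair(q(cons(e, a)), a)), e))  →  cons(cons(0, q(cons(0, cons(e, cons(0, q(cons(0, a))))))), pair(pair(q(pair(0, 0)), pair(q(cons(e, a)), a)), e))   [R5 at 1.1]
2. cons(cons(0, q(cons(0, cons(e, cons(0, q(cons(0, a))))))), pair(pair(q(pair(0, 0)), pair(q(cons(e, a)), a)), e))  →  cons(cons(0, cons(e, cons(0, q(cons(0, a))))), pair(pair(q(pair(0, 0)), pair(q(cons(e, a)), a)), e))   [R5 at 1.2]
3. cons(cons(0, cons(e, cons(0, q(cons(0, a))))), pair(pair(q(pair(0, 0)), pair(q(cons(e, a)), a)), e))  →  cons(cons(0, cons(e, cons(0, a))), pair(pair(q(pair(0, 0)), pair(q(cons(e, a)), a)), e))   [R5 at 1.2.2.2]
4. cons(cons(0, cons(e, cons(0, a))), pair(pair(q(pair(0, 0)), pair(q(cons(e, a)), a)), e))  →  cons(cons(0, cons(e, cons(0, a))), pair(pair(0, pair(q(cons(e, a)), a)), e))   [R1 at 2.1.1]
5. cons(cons(0, cons(e, cons(0, a))), pair(pair(0, pair(q(cons(e, a)), a)), e))  →  cons(cons(0, cons(e, cons(0, a))), pair(pair(0, pair(a, a)), e))   [R3 at 2.1.2.1]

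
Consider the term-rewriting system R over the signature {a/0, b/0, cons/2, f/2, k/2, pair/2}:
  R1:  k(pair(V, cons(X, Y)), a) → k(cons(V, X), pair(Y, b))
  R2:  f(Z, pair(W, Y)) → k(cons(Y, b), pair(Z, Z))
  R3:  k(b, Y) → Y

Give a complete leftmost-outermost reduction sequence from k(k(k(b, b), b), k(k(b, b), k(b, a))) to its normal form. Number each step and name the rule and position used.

a

1. k(k(k(b, b), b), k(k(b, b), k(b, a)))  →  k(k(b, b), k(k(b, b), k(b, a)))   [R3 at 1.1]
2. k(k(b, b), k(k(b, b), k(b, a)))  →  k(b, k(k(b, b), k(b, a)))   [R3 at 1]
3. k(b, k(k(b, b), k(b, a)))  →  k(k(b, b), k(b, a))   [R3 at ε]
4. k(k(b, b), k(b, a))  →  k(b, k(b, a))   [R3 at 1]
5. k(b, k(b, a))  →  k(b, a)   [R3 at ε]
6. k(b, a)  →  a   [R3 at ε]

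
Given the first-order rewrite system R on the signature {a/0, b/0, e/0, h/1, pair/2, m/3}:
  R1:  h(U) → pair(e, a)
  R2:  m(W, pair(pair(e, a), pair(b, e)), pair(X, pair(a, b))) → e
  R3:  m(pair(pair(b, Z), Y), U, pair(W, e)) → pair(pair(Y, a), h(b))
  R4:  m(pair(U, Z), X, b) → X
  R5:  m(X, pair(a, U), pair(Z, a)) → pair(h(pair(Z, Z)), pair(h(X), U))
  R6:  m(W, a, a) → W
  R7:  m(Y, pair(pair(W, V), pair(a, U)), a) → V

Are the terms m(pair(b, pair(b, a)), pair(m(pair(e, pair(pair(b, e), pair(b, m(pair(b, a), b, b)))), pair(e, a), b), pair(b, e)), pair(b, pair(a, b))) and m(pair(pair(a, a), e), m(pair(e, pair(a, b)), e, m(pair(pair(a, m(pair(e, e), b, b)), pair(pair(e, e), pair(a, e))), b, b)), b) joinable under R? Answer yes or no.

yes — NF(t₁) = e, NF(t₂) = e

Reduce t₁ = m(pair(b, pair(b, a)), pair(m(pair(e, pair(pair(b, e), pair(b, m(pair(b, a), b, b)))), pair(e, a), b), pair(b, e)), pair(b, pair(a, b))):
1. m(pair(b, pair(b, a)), pair(m(pair(e, pair(pair(b, e), pair(b, m(pair(b, a), b, b)))), pair(e, a), b), pair(b, e)), pair(b, pair(a, b)))  →  m(pair(b, pair(b, a)), pair(pair(e, a), pair(b, e)), pair(b, pair(a, b)))   [R4 at 2.1]
2. m(pair(b, pair(b, a)), pair(pair(e, a), pair(b, e)), pair(b, pair(a, b)))  →  e   [R2 at ε]

Reduce t₂ = m(pair(pair(a, a), e), m(pair(e, pair(a, b)), e, m(pair(pair(a, m(pair(e, e), b, b)), pair(pair(e, e), pair(a, e))), b, b)), b):
1. m(pair(pair(a, a), e), m(pair(e, pair(a, b)), e, m(pair(pair(a, m(pair(e, e), b, b)), pair(pair(e, e), pair(a, e))), b, b)), b)  →  m(pair(e, pair(a, b)), e, m(pair(pair(a, m(pair(e, e), b, b)), pair(pair(e, e), pair(a, e))), b, b))   [R4 at ε]
2. m(pair(e, pair(a, b)), e, m(pair(pair(a, m(pair(e, e), b, b)), pair(pair(e, e), pair(a, e))), b, b))  →  m(pair(e, pair(a, b)), e, b)   [R4 at 3]
3. m(pair(e, pair(a, b)), e, b)  →  e   [R4 at ε]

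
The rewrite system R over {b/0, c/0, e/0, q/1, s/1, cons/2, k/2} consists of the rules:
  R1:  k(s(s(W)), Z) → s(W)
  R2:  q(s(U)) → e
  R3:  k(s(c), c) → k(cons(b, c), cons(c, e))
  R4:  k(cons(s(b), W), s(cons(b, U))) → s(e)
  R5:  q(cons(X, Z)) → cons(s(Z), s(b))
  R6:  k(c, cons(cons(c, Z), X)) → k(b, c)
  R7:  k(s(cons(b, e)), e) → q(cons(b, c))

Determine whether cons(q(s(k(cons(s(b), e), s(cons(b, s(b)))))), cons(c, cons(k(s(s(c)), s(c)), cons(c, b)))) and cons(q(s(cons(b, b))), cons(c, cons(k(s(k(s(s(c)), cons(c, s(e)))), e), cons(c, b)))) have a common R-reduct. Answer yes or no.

yes — NF(t₁) = cons(e, cons(c, cons(s(c), cons(c, b)))), NF(t₂) = cons(e, cons(c, cons(s(c), cons(c, b))))

Reduce t₁ = cons(q(s(k(cons(s(b), e), s(cons(b, s(b)))))), cons(c, cons(k(s(s(c)), s(c)), cons(c, b)))):
1. cons(q(s(k(cons(s(b), e), s(cons(b, s(b)))))), cons(c, cons(k(s(s(c)), s(c)), cons(c, b))))  →  cons(e, cons(c, cons(k(s(s(c)), s(c)), cons(c, b))))   [R2 at 1]
2. cons(e, cons(c, cons(k(s(s(c)), s(c)), cons(c, b))))  →  cons(e, cons(c, cons(s(c), cons(c, b))))   [R1 at 2.2.1]

Reduce t₂ = cons(q(s(cons(b, b))), cons(c, cons(k(s(k(s(s(c)), cons(c, s(e)))), e), cons(c, b)))):
1. cons(q(s(cons(b, b))), cons(c, cons(k(s(k(s(s(c)), cons(c, s(e)))), e), cons(c, b))))  →  cons(e, cons(c, cons(k(s(k(s(s(c)), cons(c, s(e)))), e), cons(c, b))))   [R2 at 1]
2. cons(e, cons(c, cons(k(s(k(s(s(c)), cons(c, s(e)))), e), cons(c, b))))  →  cons(e, cons(c, cons(k(s(s(c)), e), cons(c, b))))   [R1 at 2.2.1.1.1]
3. cons(e, cons(c, cons(k(s(s(c)), e), cons(c, b))))  →  cons(e, cons(c, cons(s(c), cons(c, b))))   [R1 at 2.2.1]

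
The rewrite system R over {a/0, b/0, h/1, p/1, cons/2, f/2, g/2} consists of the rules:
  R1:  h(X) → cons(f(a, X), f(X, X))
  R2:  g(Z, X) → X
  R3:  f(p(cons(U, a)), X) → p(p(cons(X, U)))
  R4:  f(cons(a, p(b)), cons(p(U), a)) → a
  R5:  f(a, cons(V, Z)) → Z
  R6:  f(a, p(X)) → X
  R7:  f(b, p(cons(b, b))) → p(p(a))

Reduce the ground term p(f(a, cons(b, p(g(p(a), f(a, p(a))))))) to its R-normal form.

1. p(f(a, cons(b, p(g(p(a), f(a, p(a)))))))  →  p(p(g(p(a), f(a, p(a)))))   [R5 at 1]
2. p(p(g(p(a), f(a, p(a)))))  →  p(p(f(a, p(a))))   [R2 at 1.1]
3. p(p(f(a, p(a))))  →  p(p(a))   [R6 at 1.1]

p(p(a))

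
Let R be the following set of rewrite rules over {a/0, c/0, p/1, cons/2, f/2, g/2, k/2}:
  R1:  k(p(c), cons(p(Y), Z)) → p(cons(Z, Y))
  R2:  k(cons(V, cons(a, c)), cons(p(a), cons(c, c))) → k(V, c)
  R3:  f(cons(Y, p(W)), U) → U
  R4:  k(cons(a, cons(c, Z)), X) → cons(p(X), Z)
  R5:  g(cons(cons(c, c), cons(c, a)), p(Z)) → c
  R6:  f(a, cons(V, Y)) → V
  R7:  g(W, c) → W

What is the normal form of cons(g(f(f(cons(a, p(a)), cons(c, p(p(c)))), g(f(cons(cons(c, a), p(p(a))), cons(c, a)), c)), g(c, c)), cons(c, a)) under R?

1. cons(g(f(f(cons(a, p(a)), cons(c, p(p(c)))), g(f(cons(cons(c, a), p(p(a))), cons(c, a)), c)), g(c, c)), cons(c, a))  →  cons(g(f(cons(c, p(p(c))), g(f(cons(cons(c, a), p(p(a))), cons(c, a)), c)), g(c, c)), cons(c, a))   [R3 at 1.1.1]
2. cons(g(f(cons(c, p(p(c))), g(f(cons(cons(c, a), p(p(a))), cons(c, a)), c)), g(c, c)), cons(c, a))  →  cons(g(g(f(cons(cons(c, a), p(p(a))), cons(c, a)), c), g(c, c)), cons(c, a))   [R3 at 1.1]
3. cons(g(g(f(cons(cons(c, a), p(p(a))), cons(c, a)), c), g(c, c)), cons(c, a))  →  cons(g(f(cons(cons(c, a), p(p(a))), cons(c, a)), g(c, c)), cons(c, a))   [R7 at 1.1]
4. cons(g(f(cons(cons(c, a), p(p(a))), cons(c, a)), g(c, c)), cons(c, a))  →  cons(g(cons(c, a), g(c, c)), cons(c, a))   [R3 at 1.1]
5. cons(g(cons(c, a), g(c, c)), cons(c, a))  →  cons(g(cons(c, a), c), cons(c, a))   [R7 at 1.2]
6. cons(g(cons(c, a), c), cons(c, a))  →  cons(cons(c, a), cons(c, a))   [R7 at 1]

cons(cons(c, a), cons(c, a))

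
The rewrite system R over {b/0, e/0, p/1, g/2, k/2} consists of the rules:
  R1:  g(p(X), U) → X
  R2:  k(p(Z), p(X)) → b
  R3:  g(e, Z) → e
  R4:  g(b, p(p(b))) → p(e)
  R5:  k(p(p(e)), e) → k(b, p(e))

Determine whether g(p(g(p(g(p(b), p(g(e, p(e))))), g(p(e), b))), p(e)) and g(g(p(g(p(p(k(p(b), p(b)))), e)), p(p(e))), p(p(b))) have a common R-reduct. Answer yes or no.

yes — NF(t₁) = b, NF(t₂) = b

Reduce t₁ = g(p(g(p(g(p(b), p(g(e, p(e))))), g(p(e), b))), p(e)):
1. g(p(g(p(g(p(b), p(g(e, p(e))))), g(p(e), b))), p(e))  →  g(p(g(p(b), p(g(e, p(e))))), g(p(e), b))   [R1 at ε]
2. g(p(g(p(b), p(g(e, p(e))))), g(p(e), b))  →  g(p(b), p(g(e, p(e))))   [R1 at ε]
3. g(p(b), p(g(e, p(e))))  →  b   [R1 at ε]

Reduce t₂ = g(g(p(g(p(p(k(p(b), p(b)))), e)), p(p(e))), p(p(b))):
1. g(g(p(g(p(p(k(p(b), p(b)))), e)), p(p(e))), p(p(b)))  →  g(g(p(p(k(p(b), p(b)))), e), p(p(b)))   [R1 at 1]
2. g(g(p(p(k(p(b), p(b)))), e), p(p(b)))  →  g(p(k(p(b), p(b))), p(p(b)))   [R1 at 1]
3. g(p(k(p(b), p(b))), p(p(b)))  →  k(p(b), p(b))   [R1 at ε]
4. k(p(b), p(b))  →  b   [R2 at ε]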